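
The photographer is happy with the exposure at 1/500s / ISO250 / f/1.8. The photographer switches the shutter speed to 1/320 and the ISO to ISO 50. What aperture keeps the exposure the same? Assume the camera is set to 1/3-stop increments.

f/1.0

Shutter speed: 1/500 → 1/400 → 1/320 — 2/3 stop longer (brighter).
ISO: 250 → 200 → 160 → 125 → 100 → 80 → 64 → 50 — 2 1/3 stops dropped (darker).
Net change so far: 1 2/3 stops darker. Offset with the aperture: f/1.8 → f/1.6 → f/1.4 → f/1.2 → f/1.1 → f/1.0.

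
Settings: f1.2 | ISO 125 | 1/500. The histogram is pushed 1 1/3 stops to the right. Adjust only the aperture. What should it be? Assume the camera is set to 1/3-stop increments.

Overexposed by 1 1/3 stops → need 1 1/3 stops darker.
Aperture: f/1.2 → f/1.4 → f/1.6 → f/1.8 → f/2.

f/2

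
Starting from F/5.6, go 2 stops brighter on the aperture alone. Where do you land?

f/2.8

Aperture: f/5.6 → f/4 → f/2.8 — 2 stops opened up (brighter).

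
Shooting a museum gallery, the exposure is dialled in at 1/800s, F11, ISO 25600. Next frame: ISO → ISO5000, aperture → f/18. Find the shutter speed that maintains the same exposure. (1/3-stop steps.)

1/60s

ISO: 25600 → 20000 → 16000 → 12800 → 10000 → 8000 → 6400 → 5000 — 2 1/3 stops lower (darker).
Aperture: f/11 → f/13 → f/14 → f/16 → f/18 — 1 1/3 stops smaller aperture (darker).
Net change so far: 3 2/3 stops darker. Offset with the shutter speed: 1/800 → 1/640 → 1/500 → 1/400 → 1/320 → 1/250 → 1/200 → 1/160 → 1/125 → 1/100 → 1/80 → 1/60.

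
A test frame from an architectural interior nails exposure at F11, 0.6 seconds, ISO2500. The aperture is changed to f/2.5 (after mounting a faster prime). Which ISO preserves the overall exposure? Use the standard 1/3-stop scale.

ISO 125

Aperture: f/11 → f/10 → f/9 → f/8 → f/7.1 → f/6.3 → f/5.6 → f/5 → f/4.5 → f/4 → f/3.5 → f/3.2 → f/2.8 → f/2.5 — 4 1/3 stops wider (brighter).
Need 4 1/3 stops darker from the ISO: 2500 → 2000 → 1600 → 1250 → 1000 → 800 → 640 → 500 → 400 → 320 → 250 → 200 → 160 → 125.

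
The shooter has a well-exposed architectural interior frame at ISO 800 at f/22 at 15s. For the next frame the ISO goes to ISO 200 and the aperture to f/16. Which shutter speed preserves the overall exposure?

ISO: 800 → 400 → 200 — 2 stops lower (darker).
Aperture: f/22 → f/16 — 1 stop wider (brighter).
Net change so far: 1 stop darker. Offset with the shutter speed: 15 → 30.

30 s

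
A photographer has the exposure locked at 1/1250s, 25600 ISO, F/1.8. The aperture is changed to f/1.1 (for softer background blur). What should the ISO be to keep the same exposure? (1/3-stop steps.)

Aperture: f/1.8 → f/1.6 → f/1.4 → f/1.2 → f/1.1 — 1 1/3 stops opened up (brighter).
Need 1 1/3 stops darker from the ISO: 25600 → 20000 → 16000 → 12800 → 10000.

ISO 10000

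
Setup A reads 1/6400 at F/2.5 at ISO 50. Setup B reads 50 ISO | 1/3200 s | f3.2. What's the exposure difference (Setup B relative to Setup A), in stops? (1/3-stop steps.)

Aperture: f/2.5 → f/2.8 → f/3.2 — 2/3 stop stopped down (darker).
Shutter speed: 1/6400 → 1/5000 → 1/4000 → 1/3200 — 1 stop slower (brighter).
ISO: unchanged.
Net: −2/3 +1 = +1/3 stops.

1/3 stop brighter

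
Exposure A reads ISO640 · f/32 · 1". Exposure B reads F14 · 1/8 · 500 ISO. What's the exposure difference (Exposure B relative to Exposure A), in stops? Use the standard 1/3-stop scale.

Aperture: f/32 → f/29 → f/25 → f/22 → f/20 → f/18 → f/16 → f/14 — 2 1/3 stops wider (brighter).
Shutter speed: 1 → 0.8 → 0.6 → 0.5 → 0.4 → 0.3 → 1/4 → 1/5 → 1/6 → 1/8 — 3 stops shorter (darker).
ISO: 640 → 500 — 1/3 stop lower (darker).
Net: +2 1/3 −3 −1/3 = −1 stop.

1 stop darker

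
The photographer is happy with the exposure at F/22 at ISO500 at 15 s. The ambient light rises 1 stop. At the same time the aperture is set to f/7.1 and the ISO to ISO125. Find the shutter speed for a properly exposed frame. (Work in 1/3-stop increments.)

3.2 s

Scene light: 1 stop brighter.
Aperture: f/22 → f/20 → f/18 → f/16 → f/14 → f/13 → f/11 → f/10 → f/9 → f/8 → f/7.1 — 3 1/3 stops larger aperture (brighter).
ISO: 500 → 400 → 320 → 250 → 200 → 160 → 125 — 2 stops lower (darker).
Net so far: 2 1/3 stops brighter. Shutter speed: 15 → 13 → 10 → 8 → 6 → 5 → 4 → 3.2.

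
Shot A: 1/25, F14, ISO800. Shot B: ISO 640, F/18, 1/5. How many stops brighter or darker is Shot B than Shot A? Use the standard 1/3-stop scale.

Aperture: f/14 → f/16 → f/18 — 2/3 stop stopped down (darker).
Shutter speed: 1/25 → 1/20 → 1/15 → 1/13 → 1/10 → 1/8 → 1/6 → 1/5 — 2 1/3 stops longer (brighter).
ISO: 800 → 640 — 1/3 stop dropped (darker).
Net: −2/3 +2 1/3 −1/3 = +1 1/3 stops.

1 1/3 stops brighter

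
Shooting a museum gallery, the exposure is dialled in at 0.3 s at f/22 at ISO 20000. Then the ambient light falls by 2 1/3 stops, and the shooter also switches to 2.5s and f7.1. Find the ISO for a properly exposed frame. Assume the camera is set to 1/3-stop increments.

ISO 1250

Scene light: 2 1/3 stops darker.
Shutter speed: 0.3 → 0.4 → 0.5 → 0.6 → 0.8 → 1 → 1.3 → 1.6 → 2 → 2.5 — 3 stops slower (brighter).
Aperture: f/22 → f/20 → f/18 → f/16 → f/14 → f/13 → f/11 → f/10 → f/9 → f/8 → f/7.1 — 3 1/3 stops opened up (brighter).
Net so far: 4 stops brighter. ISO: 20000 → 16000 → 12800 → 10000 → 8000 → 6400 → 5000 → 4000 → 3200 → 2500 → 2000 → 1600 → 1250.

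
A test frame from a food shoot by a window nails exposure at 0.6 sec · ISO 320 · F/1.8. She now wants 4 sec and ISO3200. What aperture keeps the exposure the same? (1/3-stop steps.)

f/14

Shutter speed: 0.6 → 0.8 → 1 → 1.3 → 1.6 → 2 → 2.5 → 3.2 → 4 — 2 2/3 stops longer (brighter).
ISO: 320 → 400 → 500 → 640 → 800 → 1000 → 1250 → 1600 → 2000 → 2500 → 3200 — 3 1/3 stops higher (brighter).
Net change so far: 6 stops brighter. Offset with the aperture: f/1.8 → f/2 → f/2.2 → f/2.5 → f/2.8 → f/3.2 → f/3.5 → f/4 → f/4.5 → f/5 → f/5.6 → f/6.3 → f/7.1 → f/8 → f/9 → f/10 → f/11 → f/13 → f/14.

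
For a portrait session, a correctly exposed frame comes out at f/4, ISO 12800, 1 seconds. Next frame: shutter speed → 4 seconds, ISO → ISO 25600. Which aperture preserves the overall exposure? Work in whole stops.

f/11

Shutter speed: 1 → 2 → 4 — 2 stops slower (brighter).
ISO: 12800 → 25600 — 1 stop raised (brighter).
Net change so far: 3 stops brighter. Offset with the aperture: f/4 → f/5.6 → f/8 → f/11.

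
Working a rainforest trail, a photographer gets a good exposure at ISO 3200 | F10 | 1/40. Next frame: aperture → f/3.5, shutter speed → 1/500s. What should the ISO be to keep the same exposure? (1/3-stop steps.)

ISO 5000

Aperture: f/10 → f/9 → f/8 → f/7.1 → f/6.3 → f/5.6 → f/5 → f/4.5 → f/4 → f/3.5 — 3 stops wider (brighter).
Shutter speed: 1/40 → 1/50 → 1/60 → 1/80 → 1/100 → 1/125 → 1/160 → 1/200 → 1/250 → 1/320 → 1/400 → 1/500 — 3 2/3 stops faster (darker).
Net change so far: 2/3 stop darker. Offset with the ISO: 3200 → 4000 → 5000.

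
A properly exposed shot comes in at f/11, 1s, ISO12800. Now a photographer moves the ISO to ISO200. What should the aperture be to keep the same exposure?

ISO: 12800 → 6400 → 3200 → 1600 → 800 → 400 → 200 — 6 stops dropped (darker).
Need 6 stops brighter from the aperture: f/11 → f/8 → f/5.6 → f/4 → f/2.8 → f/2 → f/1.4.

f/1.4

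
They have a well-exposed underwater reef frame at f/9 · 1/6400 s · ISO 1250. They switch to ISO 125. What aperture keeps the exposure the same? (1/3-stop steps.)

f/2.8

ISO: 1250 → 1000 → 800 → 640 → 500 → 400 → 320 → 250 → 200 → 160 → 125 — 3 1/3 stops lower (darker).
Need 3 1/3 stops brighter from the aperture: f/9 → f/8 → f/7.1 → f/6.3 → f/5.6 → f/5 → f/4.5 → f/4 → f/3.5 → f/3.2 → f/2.8.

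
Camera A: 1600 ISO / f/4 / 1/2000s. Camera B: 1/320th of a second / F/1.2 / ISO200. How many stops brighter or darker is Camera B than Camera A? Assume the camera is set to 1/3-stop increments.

3 stops brighter

Aperture: f/4 → f/3.5 → f/3.2 → f/2.8 → f/2.5 → f/2.2 → f/2 → f/1.8 → f/1.6 → f/1.4 → f/1.2 — 3 1/3 stops opened up (brighter).
Shutter speed: 1/2000 → 1/1600 → 1/1250 → 1/1000 → 1/800 → 1/640 → 1/500 → 1/400 → 1/320 — 2 2/3 stops slower (brighter).
ISO: 1600 → 1250 → 1000 → 800 → 640 → 500 → 400 → 320 → 250 → 200 — 3 stops lower (darker).
Net: +3 1/3 +2 2/3 −3 = +3 stops.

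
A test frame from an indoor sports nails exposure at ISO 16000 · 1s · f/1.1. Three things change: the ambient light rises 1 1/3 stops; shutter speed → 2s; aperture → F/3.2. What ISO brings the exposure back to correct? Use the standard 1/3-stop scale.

Scene light: 1 1/3 stops brighter.
Shutter speed: 1 → 1.3 → 1.6 → 2 — 1 stop longer (brighter).
Aperture: f/1.1 → f/1.2 → f/1.4 → f/1.6 → f/1.8 → f/2 → f/2.2 → f/2.5 → f/2.8 → f/3.2 — 3 stops narrower (darker).
Net so far: 2/3 stop darker. ISO: 16000 → 20000 → 25600.

ISO 25600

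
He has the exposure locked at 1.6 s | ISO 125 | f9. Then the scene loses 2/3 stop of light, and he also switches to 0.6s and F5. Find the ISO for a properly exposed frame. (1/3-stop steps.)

ISO 160

Scene light: 2/3 stop darker.
Shutter speed: 1.6 → 1.3 → 1 → 0.8 → 0.6 — 1 1/3 stops shorter (darker).
Aperture: f/9 → f/8 → f/7.1 → f/6.3 → f/5.6 → f/5 — 1 2/3 stops wider (brighter).
Net so far: 1/3 stop darker. ISO: 125 → 160.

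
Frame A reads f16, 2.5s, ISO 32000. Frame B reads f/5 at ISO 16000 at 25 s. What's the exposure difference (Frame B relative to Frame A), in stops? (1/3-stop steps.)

5 2/3 stops brighter

Aperture: f/16 → f/14 → f/13 → f/11 → f/10 → f/9 → f/8 → f/7.1 → f/6.3 → f/5.6 → f/5 — 3 1/3 stops wider (brighter).
Shutter speed: 2.5 → 3.2 → 4 → 5 → 6 → 8 → 10 → 13 → 15 → 20 → 25 — 3 1/3 stops longer (brighter).
ISO: 32000 → 25600 → 20000 → 16000 — 1 stop lower (darker).
Net: +3 1/3 +3 1/3 −1 = +5 2/3 stops.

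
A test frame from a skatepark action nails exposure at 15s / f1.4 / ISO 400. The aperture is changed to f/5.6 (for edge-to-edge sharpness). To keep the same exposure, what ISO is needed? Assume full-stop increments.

Aperture: f/1.4 → f/2 → f/2.8 → f/4 → f/5.6 — 4 stops smaller aperture (darker).
Need 4 stops brighter from the ISO: 400 → 800 → 1600 → 3200 → 6400.

ISO 6400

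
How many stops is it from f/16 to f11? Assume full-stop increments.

1 stop

f/16 → f/11 — count the steps: 1 stop.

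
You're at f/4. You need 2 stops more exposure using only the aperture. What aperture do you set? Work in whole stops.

Aperture: f/4 → f/2.8 → f/2 — 2 stops larger aperture (brighter).

f/2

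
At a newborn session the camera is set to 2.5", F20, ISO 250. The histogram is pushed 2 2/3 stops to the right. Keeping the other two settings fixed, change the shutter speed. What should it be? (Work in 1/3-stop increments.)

0.4 s

Overexposed by 2 2/3 stops → need 2 2/3 stops darker.
Shutter speed: 2.5 → 2 → 1.6 → 1.3 → 1 → 0.8 → 0.6 → 0.5 → 0.4.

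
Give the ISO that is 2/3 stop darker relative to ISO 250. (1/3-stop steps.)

ISO: 250 → 200 → 160 — 2/3 stop dropped (darker).

ISO 160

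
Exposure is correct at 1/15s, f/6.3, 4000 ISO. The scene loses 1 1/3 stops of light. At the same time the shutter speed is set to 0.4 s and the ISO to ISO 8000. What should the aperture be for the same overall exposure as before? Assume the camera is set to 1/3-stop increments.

Scene light: 1 1/3 stops darker.
Shutter speed: 1/15 → 1/13 → 1/10 → 1/8 → 1/6 → 1/5 → 1/4 → 0.3 → 0.4 — 2 2/3 stops longer (brighter).
ISO: 4000 → 5000 → 6400 → 8000 — 1 stop higher (brighter).
Net so far: 2 1/3 stops brighter. Aperture: f/6.3 → f/7.1 → f/8 → f/9 → f/10 → f/11 → f/13 → f/14.

f/14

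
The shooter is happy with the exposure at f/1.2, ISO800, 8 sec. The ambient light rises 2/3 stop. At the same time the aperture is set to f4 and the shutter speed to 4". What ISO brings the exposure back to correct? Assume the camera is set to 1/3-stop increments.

Scene light: 2/3 stop brighter.
Aperture: f/1.2 → f/1.4 → f/1.6 → f/1.8 → f/2 → f/2.2 → f/2.5 → f/2.8 → f/3.2 → f/3.5 → f/4 — 3 1/3 stops stopped down (darker).
Shutter speed: 8 → 6 → 5 → 4 — 1 stop shorter (darker).
Net so far: 3 2/3 stops darker. ISO: 800 → 1000 → 1250 → 1600 → 2000 → 2500 → 3200 → 4000 → 5000 → 6400 → 8000 → 10000.

ISO 10000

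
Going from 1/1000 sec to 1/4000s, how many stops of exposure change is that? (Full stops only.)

2 stops

1/1000 → 1/2000 → 1/4000 — count the steps: 2 stops.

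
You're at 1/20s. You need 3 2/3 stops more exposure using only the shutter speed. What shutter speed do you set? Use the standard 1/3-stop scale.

Shutter speed: 1/20 → 1/15 → 1/13 → 1/10 → 1/8 → 1/6 → 1/5 → 1/4 → 0.3 → 0.4 → 0.5 → 0.6 — 3 2/3 stops longer (brighter).

0.6 s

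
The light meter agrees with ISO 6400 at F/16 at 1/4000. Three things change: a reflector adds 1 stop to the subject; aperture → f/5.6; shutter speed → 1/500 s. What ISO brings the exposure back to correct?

Scene light: 1 stop brighter.
Aperture: f/16 → f/11 → f/8 → f/5.6 — 3 stops larger aperture (brighter).
Shutter speed: 1/4000 → 1/2000 → 1/1000 → 1/500 — 3 stops slower (brighter).
Net so far: 7 stops brighter. ISO: 6400 → 3200 → 1600 → 800 → 400 → 200 → 100 → 50.

ISO 50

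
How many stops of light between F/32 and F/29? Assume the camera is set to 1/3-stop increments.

1/3 stop

f/32 → f/29 — count the steps: 1 third-stops = 1/3 stop.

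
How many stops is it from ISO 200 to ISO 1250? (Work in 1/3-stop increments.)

2 2/3 stops

200 → 250 → 320 → 400 → 500 → 640 → 800 → 1000 → 1250 — count the steps: 8 third-stops = 2 2/3 stops.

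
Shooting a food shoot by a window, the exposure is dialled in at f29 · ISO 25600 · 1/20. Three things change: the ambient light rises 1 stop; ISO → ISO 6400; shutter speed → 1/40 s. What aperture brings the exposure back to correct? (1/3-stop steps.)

f/14

Scene light: 1 stop brighter.
ISO: 25600 → 20000 → 16000 → 12800 → 10000 → 8000 → 6400 — 2 stops dropped (darker).
Shutter speed: 1/20 → 1/25 → 1/30 → 1/40 — 1 stop shorter (darker).
Net so far: 2 stops darker. Aperture: f/29 → f/25 → f/22 → f/20 → f/18 → f/16 → f/14.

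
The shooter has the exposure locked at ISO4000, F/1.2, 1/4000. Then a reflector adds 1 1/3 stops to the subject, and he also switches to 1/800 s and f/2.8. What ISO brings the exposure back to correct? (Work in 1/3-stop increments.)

Scene light: 1 1/3 stops brighter.
Shutter speed: 1/4000 → 1/3200 → 1/2500 → 1/2000 → 1/1600 → 1/1250 → 1/1000 → 1/800 — 2 1/3 stops longer (brighter).
Aperture: f/1.2 → f/1.4 → f/1.6 → f/1.8 → f/2 → f/2.2 → f/2.5 → f/2.8 — 2 1/3 stops smaller aperture (darker).
Net so far: 1 1/3 stops brighter. ISO: 4000 → 3200 → 2500 → 2000 → 1600.

ISO 1600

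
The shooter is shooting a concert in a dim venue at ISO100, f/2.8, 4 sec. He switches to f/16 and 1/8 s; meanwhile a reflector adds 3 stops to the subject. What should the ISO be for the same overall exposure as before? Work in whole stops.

Scene light: 3 stops brighter.
Aperture: f/2.8 → f/4 → f/5.6 → f/8 → f/11 → f/16 — 5 stops narrower (darker).
Shutter speed: 4 → 2 → 1 → 1/2 → 1/4 → 1/8 — 5 stops shorter (darker).
Net so far: 7 stops darker. ISO: 100 → 200 → 400 → 800 → 1600 → 3200 → 6400 → 12800.

ISO 12800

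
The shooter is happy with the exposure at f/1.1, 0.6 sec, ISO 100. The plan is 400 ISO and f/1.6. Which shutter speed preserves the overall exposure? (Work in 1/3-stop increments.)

ISO: 100 → 125 → 160 → 200 → 250 → 320 → 400 — 2 stops raised (brighter).
Aperture: f/1.1 → f/1.2 → f/1.4 → f/1.6 — 1 stop narrower (darker).
Net change so far: 1 stop brighter. Offset with the shutter speed: 0.6 → 0.5 → 0.4 → 0.3.

0.3 s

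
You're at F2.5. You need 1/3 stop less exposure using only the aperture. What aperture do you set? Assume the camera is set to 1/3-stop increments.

Aperture: f/2.5 → f/2.8 — 1/3 stop stopped down (darker).

f/2.8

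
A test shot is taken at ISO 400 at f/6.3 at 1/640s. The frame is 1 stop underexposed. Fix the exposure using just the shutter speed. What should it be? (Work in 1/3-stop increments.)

Underexposed by 1 stop → need 1 stop brighter.
Shutter speed: 1/640 → 1/500 → 1/400 → 1/320.

1/320s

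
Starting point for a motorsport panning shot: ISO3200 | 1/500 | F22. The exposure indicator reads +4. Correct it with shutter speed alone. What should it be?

1/8000s

Overexposed by 4 stops → need 4 stops darker.
Shutter speed: 1/500 → 1/1000 → 1/2000 → 1/4000 → 1/8000.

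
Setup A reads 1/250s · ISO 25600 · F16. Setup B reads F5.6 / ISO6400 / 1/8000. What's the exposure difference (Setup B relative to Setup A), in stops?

4 stops darker

Aperture: f/16 → f/11 → f/8 → f/5.6 — 3 stops wider (brighter).
Shutter speed: 1/250 → 1/500 → 1/1000 → 1/2000 → 1/4000 → 1/8000 — 5 stops shorter (darker).
ISO: 25600 → 12800 → 6400 — 2 stops dropped (darker).
Net: +3 −5 −2 = −4 stops.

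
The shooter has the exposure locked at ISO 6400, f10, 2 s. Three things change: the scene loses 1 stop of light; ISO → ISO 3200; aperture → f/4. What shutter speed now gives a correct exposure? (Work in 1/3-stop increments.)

Scene light: 1 stop darker.
ISO: 6400 → 5000 → 4000 → 3200 — 1 stop lower (darker).
Aperture: f/10 → f/9 → f/8 → f/7.1 → f/6.3 → f/5.6 → f/5 → f/4.5 → f/4 — 2 2/3 stops wider (brighter).
Net so far: 2/3 stop brighter. Shutter speed: 2 → 1.6 → 1.3.

1.3 s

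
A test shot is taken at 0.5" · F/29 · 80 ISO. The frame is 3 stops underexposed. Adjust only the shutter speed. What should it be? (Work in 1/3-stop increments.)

Underexposed by 3 stops → need 3 stops brighter.
Shutter speed: 0.5 → 0.6 → 0.8 → 1 → 1.3 → 1.6 → 2 → 2.5 → 3.2 → 4.

4 s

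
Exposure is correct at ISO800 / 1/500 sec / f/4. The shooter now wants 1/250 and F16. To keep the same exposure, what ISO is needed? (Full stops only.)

Shutter speed: 1/500 → 1/250 — 1 stop slower (brighter).
Aperture: f/4 → f/5.6 → f/8 → f/11 → f/16 — 4 stops narrower (darker).
Net change so far: 3 stops darker. Offset with the ISO: 800 → 1600 → 3200 → 6400.

ISO 6400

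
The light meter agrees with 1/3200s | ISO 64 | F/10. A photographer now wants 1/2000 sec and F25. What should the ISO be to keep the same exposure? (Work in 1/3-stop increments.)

Shutter speed: 1/3200 → 1/2500 → 1/2000 — 2/3 stop slower (brighter).
Aperture: f/10 → f/11 → f/13 → f/14 → f/16 → f/18 → f/20 → f/22 → f/25 — 2 2/3 stops narrower (darker).
Net change so far: 2 stops darker. Offset with the ISO: 64 → 80 → 100 → 125 → 160 → 200 → 250.

ISO 250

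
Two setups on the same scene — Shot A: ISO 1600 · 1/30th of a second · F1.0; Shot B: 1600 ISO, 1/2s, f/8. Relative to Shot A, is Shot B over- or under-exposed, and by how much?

Aperture: f/1.0 → f/1.4 → f/2 → f/2.8 → f/4 → f/5.6 → f/8 — 6 stops narrower (darker).
Shutter speed: 1/30 → 1/15 → 1/8 → 1/4 → 1/2 — 4 stops longer (brighter).
ISO: unchanged.
Net: −6 +4 = −2 stops.

2 stops darker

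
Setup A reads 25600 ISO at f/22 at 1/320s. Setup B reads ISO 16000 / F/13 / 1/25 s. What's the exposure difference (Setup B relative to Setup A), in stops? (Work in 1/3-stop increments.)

Aperture: f/22 → f/20 → f/18 → f/16 → f/14 → f/13 — 1 2/3 stops opened up (brighter).
Shutter speed: 1/320 → 1/250 → 1/200 → 1/160 → 1/125 → 1/100 → 1/80 → 1/60 → 1/50 → 1/40 → 1/30 → 1/25 — 3 2/3 stops longer (brighter).
ISO: 25600 → 20000 → 16000 — 2/3 stop lower (darker).
Net: +1 2/3 +3 2/3 −2/3 = +4 2/3 stops.

4 2/3 stops brighter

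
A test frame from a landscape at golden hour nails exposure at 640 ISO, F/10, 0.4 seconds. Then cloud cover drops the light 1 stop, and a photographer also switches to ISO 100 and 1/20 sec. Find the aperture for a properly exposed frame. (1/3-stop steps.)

f/1.0

Scene light: 1 stop darker.
ISO: 640 → 500 → 400 → 320 → 250 → 200 → 160 → 125 → 100 — 2 2/3 stops dropped (darker).
Shutter speed: 0.4 → 0.3 → 1/4 → 1/5 → 1/6 → 1/8 → 1/10 → 1/13 → 1/15 → 1/20 — 3 stops faster (darker).
Net so far: 6 2/3 stops darker. Aperture: f/10 → f/9 → f/8 → f/7.1 → f/6.3 → f/5.6 → f/5 → f/4.5 → f/4 → f/3.5 → f/3.2 → f/2.8 → f/2.5 → f/2.2 → f/2 → f/1.8 → f/1.6 → f/1.4 → f/1.2 → f/1.1 → f/1.0.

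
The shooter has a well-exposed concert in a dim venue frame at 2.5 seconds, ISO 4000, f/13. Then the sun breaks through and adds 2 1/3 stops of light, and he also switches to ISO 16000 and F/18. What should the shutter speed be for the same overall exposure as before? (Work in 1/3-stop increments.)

1/4s

Scene light: 2 1/3 stops brighter.
ISO: 4000 → 5000 → 6400 → 8000 → 10000 → 12800 → 16000 — 2 stops higher (brighter).
Aperture: f/13 → f/14 → f/16 → f/18 — 1 stop smaller aperture (darker).
Net so far: 3 1/3 stops brighter. Shutter speed: 2.5 → 2 → 1.6 → 1.3 → 1 → 0.8 → 0.6 → 0.5 → 0.4 → 0.3 → 1/4.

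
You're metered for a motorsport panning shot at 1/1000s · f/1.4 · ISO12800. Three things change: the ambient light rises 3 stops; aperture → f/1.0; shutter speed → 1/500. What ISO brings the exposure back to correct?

Scene light: 3 stops brighter.
Aperture: f/1.4 → f/1.0 — 1 stop wider (brighter).
Shutter speed: 1/1000 → 1/500 — 1 stop slower (brighter).
Net so far: 5 stops brighter. ISO: 12800 → 6400 → 3200 → 1600 → 800 → 400.

ISO 400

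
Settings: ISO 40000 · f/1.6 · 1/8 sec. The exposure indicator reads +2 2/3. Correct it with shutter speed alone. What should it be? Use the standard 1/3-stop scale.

Overexposed by 2 2/3 stops → need 2 2/3 stops darker.
Shutter speed: 1/8 → 1/10 → 1/13 → 1/15 → 1/20 → 1/25 → 1/30 → 1/40 → 1/50.

1/50s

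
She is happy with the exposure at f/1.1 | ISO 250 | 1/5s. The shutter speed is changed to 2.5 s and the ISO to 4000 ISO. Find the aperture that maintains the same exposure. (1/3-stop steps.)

Shutter speed: 1/5 → 1/4 → 0.3 → 0.4 → 0.5 → 0.6 → 0.8 → 1 → 1.3 → 1.6 → 2 → 2.5 — 3 2/3 stops slower (brighter).
ISO: 250 → 320 → 400 → 500 → 640 → 800 → 1000 → 1250 → 1600 → 2000 → 2500 → 3200 → 4000 — 4 stops raised (brighter).
Net change so far: 7 2/3 stops brighter. Offset with the aperture: f/1.1 → f/1.2 → f/1.4 → f/1.6 → f/1.8 → f/2 → f/2.2 → f/2.5 → f/2.8 → f/3.2 → f/3.5 → f/4 → f/4.5 → f/5 → f/5.6 → f/6.3 → f/7.1 → f/8 → f/9 → f/10 → f/11 → f/13 → f/14 → f/16.

f/16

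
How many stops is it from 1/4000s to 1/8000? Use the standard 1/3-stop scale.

1/4000 → 1/5000 → 1/6400 → 1/8000 — count the steps: 3 third-stops = 1 stop.

1 stop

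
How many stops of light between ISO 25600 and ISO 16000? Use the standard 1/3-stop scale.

25600 → 20000 → 16000 — count the steps: 2 third-stops = 2/3 stop.

2/3 stop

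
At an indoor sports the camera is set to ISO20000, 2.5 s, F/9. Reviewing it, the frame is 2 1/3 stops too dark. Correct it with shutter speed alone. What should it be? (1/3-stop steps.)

13 s

Underexposed by 2 1/3 stops → need 2 1/3 stops brighter.
Shutter speed: 2.5 → 3.2 → 4 → 5 → 6 → 8 → 10 → 13.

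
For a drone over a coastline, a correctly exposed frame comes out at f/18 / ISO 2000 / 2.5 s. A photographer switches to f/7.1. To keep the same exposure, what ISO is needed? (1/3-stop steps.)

Aperture: f/18 → f/16 → f/14 → f/13 → f/11 → f/10 → f/9 → f/8 → f/7.1 — 2 2/3 stops larger aperture (brighter).
Need 2 2/3 stops darker from the ISO: 2000 → 1600 → 1250 → 1000 → 800 → 640 → 500 → 400 → 320.

ISO 320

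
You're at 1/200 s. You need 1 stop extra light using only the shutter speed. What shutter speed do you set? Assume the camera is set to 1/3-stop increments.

Shutter speed: 1/200 → 1/160 → 1/125 → 1/100 — 1 stop slower (brighter).

1/100s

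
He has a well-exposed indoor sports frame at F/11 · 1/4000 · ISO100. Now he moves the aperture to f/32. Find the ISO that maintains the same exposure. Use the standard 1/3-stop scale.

ISO 800

Aperture: f/11 → f/13 → f/14 → f/16 → f/18 → f/20 → f/22 → f/25 → f/29 → f/32 — 3 stops stopped down (darker).
Need 3 stops brighter from the ISO: 100 → 125 → 160 → 200 → 250 → 320 → 400 → 500 → 640 → 800.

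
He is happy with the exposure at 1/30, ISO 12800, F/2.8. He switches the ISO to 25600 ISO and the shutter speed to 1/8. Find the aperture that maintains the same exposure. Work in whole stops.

ISO: 12800 → 25600 — 1 stop higher (brighter).
Shutter speed: 1/30 → 1/15 → 1/8 — 2 stops slower (brighter).
Net change so far: 3 stops brighter. Offset with the aperture: f/2.8 → f/4 → f/5.6 → f/8.

f/8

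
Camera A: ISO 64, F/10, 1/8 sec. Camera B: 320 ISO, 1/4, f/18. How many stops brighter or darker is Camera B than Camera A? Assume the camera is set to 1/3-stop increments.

Aperture: f/10 → f/11 → f/13 → f/14 → f/16 → f/18 — 1 2/3 stops smaller aperture (darker).
Shutter speed: 1/8 → 1/6 → 1/5 → 1/4 — 1 stop longer (brighter).
ISO: 64 → 80 → 100 → 125 → 160 → 200 → 250 → 320 — 2 1/3 stops raised (brighter).
Net: −1 2/3 +1 +2 1/3 = +1 2/3 stops.

1 2/3 stops brighter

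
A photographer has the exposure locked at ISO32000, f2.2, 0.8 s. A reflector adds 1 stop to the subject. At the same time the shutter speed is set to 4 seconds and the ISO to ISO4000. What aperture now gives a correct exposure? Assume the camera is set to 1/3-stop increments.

Scene light: 1 stop brighter.
Shutter speed: 0.8 → 1 → 1.3 → 1.6 → 2 → 2.5 → 3.2 → 4 — 2 1/3 stops longer (brighter).
ISO: 32000 → 25600 → 20000 → 16000 → 12800 → 10000 → 8000 → 6400 → 5000 → 4000 — 3 stops lower (darker).
Net so far: 1/3 stop brighter. Aperture: f/2.2 → f/2.5.

f/2.5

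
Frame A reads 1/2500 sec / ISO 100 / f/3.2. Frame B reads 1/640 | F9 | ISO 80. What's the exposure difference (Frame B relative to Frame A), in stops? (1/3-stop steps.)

Aperture: f/3.2 → f/3.5 → f/4 → f/4.5 → f/5 → f/5.6 → f/6.3 → f/7.1 → f/8 → f/9 — 3 stops stopped down (darker).
Shutter speed: 1/2500 → 1/2000 → 1/1600 → 1/1250 → 1/1000 → 1/800 → 1/640 — 2 stops slower (brighter).
ISO: 100 → 80 — 1/3 stop lower (darker).
Net: −3 +2 −1/3 = −1 1/3 stops.

1 1/3 stops darker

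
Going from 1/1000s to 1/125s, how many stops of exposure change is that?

3 stops

1/1000 → 1/500 → 1/250 → 1/125 — count the steps: 3 stops.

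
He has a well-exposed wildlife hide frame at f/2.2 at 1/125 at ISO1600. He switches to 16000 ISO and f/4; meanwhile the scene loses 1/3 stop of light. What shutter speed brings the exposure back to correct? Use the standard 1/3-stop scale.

Scene light: 1/3 stop darker.
ISO: 1600 → 2000 → 2500 → 3200 → 4000 → 5000 → 6400 → 8000 → 10000 → 12800 → 16000 — 3 1/3 stops higher (brighter).
Aperture: f/2.2 → f/2.5 → f/2.8 → f/3.2 → f/3.5 → f/4 — 1 2/3 stops stopped down (darker).
Net so far: 1 1/3 stops brighter. Shutter speed: 1/125 → 1/160 → 1/200 → 1/250 → 1/320.

1/320s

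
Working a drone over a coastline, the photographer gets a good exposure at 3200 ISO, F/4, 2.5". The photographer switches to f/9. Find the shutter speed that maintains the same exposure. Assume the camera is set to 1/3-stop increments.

13 s

Aperture: f/4 → f/4.5 → f/5 → f/5.6 → f/6.3 → f/7.1 → f/8 → f/9 — 2 1/3 stops narrower (darker).
Need 2 1/3 stops brighter from the shutter speed: 2.5 → 3.2 → 4 → 5 → 6 → 8 → 10 → 13.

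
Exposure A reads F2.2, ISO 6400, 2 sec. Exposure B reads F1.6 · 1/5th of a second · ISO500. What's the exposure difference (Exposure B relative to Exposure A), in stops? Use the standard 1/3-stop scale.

Aperture: f/2.2 → f/2 → f/1.8 → f/1.6 — 1 stop wider (brighter).
Shutter speed: 2 → 1.6 → 1.3 → 1 → 0.8 → 0.6 → 0.5 → 0.4 → 0.3 → 1/4 → 1/5 — 3 1/3 stops shorter (darker).
ISO: 6400 → 5000 → 4000 → 3200 → 2500 → 2000 → 1600 → 1250 → 1000 → 800 → 640 → 500 — 3 2/3 stops lower (darker).
Net: +1 −3 1/3 −3 2/3 = −6 stops.

6 stops darker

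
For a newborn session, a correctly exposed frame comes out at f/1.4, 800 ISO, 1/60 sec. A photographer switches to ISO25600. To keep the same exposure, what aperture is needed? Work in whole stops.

ISO: 800 → 1600 → 3200 → 6400 → 12800 → 25600 — 5 stops higher (brighter).
Need 5 stops darker from the aperture: f/1.4 → f/2 → f/2.8 → f/4 → f/5.6 → f/8.

f/8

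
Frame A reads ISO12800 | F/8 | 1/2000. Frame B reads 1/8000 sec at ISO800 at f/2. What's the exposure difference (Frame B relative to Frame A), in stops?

2 stops darker

Aperture: f/8 → f/5.6 → f/4 → f/2.8 → f/2 — 4 stops wider (brighter).
Shutter speed: 1/2000 → 1/4000 → 1/8000 — 2 stops faster (darker).
ISO: 12800 → 6400 → 3200 → 1600 → 800 — 4 stops lower (darker).
Net: +4 −2 −4 = −2 stops.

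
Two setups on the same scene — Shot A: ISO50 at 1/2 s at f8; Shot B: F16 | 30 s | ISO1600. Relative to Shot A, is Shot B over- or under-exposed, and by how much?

Aperture: f/8 → f/11 → f/16 — 2 stops smaller aperture (darker).
Shutter speed: 1/2 → 1 → 2 → 4 → 8 → 15 → 30 — 6 stops slower (brighter).
ISO: 50 → 100 → 200 → 400 → 800 → 1600 — 5 stops higher (brighter).
Net: −2 +6 +5 = +9 stops.

9 stops brighter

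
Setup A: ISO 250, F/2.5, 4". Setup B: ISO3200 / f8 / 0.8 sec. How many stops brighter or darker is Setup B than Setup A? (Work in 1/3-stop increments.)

2 stops darker

Aperture: f/2.5 → f/2.8 → f/3.2 → f/3.5 → f/4 → f/4.5 → f/5 → f/5.6 → f/6.3 → f/7.1 → f/8 — 3 1/3 stops narrower (darker).
Shutter speed: 4 → 3.2 → 2.5 → 2 → 1.6 → 1.3 → 1 → 0.8 — 2 1/3 stops faster (darker).
ISO: 250 → 320 → 400 → 500 → 640 → 800 → 1000 → 1250 → 1600 → 2000 → 2500 → 3200 — 3 2/3 stops raised (brighter).
Net: −3 1/3 −2 1/3 +3 2/3 = −2 stops.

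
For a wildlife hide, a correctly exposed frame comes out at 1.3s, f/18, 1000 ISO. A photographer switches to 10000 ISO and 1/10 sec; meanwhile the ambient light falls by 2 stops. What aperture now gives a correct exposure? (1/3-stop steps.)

Scene light: 2 stops darker.
ISO: 1000 → 1250 → 1600 → 2000 → 2500 → 3200 → 4000 → 5000 → 6400 → 8000 → 10000 — 3 1/3 stops higher (brighter).
Shutter speed: 1.3 → 1 → 0.8 → 0.6 → 0.5 → 0.4 → 0.3 → 1/4 → 1/5 → 1/6 → 1/8 → 1/10 — 3 2/3 stops shorter (darker).
Net so far: 2 1/3 stops darker. Aperture: f/18 → f/16 → f/14 → f/13 → f/11 → f/10 → f/9 → f/8.

f/8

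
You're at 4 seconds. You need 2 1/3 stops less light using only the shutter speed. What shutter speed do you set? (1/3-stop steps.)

Shutter speed: 4 → 3.2 → 2.5 → 2 → 1.6 → 1.3 → 1 → 0.8 — 2 1/3 stops faster (darker).

0.8 s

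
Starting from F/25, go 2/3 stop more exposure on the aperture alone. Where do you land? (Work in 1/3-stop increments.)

Aperture: f/25 → f/22 → f/20 — 2/3 stop larger aperture (brighter).

f/20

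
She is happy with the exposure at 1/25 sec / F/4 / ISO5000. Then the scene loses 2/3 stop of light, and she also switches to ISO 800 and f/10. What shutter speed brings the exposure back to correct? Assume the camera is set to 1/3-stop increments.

Scene light: 2/3 stop darker.
ISO: 5000 → 4000 → 3200 → 2500 → 2000 → 1600 → 1250 → 1000 → 800 — 2 2/3 stops lower (darker).
Aperture: f/4 → f/4.5 → f/5 → f/5.6 → f/6.3 → f/7.1 → f/8 → f/9 → f/10 — 2 2/3 stops narrower (darker).
Net so far: 6 stops darker. Shutter speed: 1/25 → 1/20 → 1/15 → 1/13 → 1/10 → 1/8 → 1/6 → 1/5 → 1/4 → 0.3 → 0.4 → 0.5 → 0.6 → 0.8 → 1 → 1.3 → 1.6 → 2 → 2.5.

2.5 s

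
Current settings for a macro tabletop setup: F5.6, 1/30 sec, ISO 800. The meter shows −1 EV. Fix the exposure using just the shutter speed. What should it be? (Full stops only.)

1/15s

Underexposed by 1 stop → need 1 stop brighter.
Shutter speed: 1/30 → 1/15.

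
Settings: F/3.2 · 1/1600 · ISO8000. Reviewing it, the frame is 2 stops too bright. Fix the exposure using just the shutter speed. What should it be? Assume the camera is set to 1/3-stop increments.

Overexposed by 2 stops → need 2 stops darker.
Shutter speed: 1/1600 → 1/2000 → 1/2500 → 1/3200 → 1/4000 → 1/5000 → 1/6400.

1/6400s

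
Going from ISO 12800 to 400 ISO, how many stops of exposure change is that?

12800 → 6400 → 3200 → 1600 → 800 → 400 — count the steps: 5 stops.

5 stops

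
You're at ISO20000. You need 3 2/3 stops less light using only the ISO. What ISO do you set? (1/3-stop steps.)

ISO: 20000 → 16000 → 12800 → 10000 → 8000 → 6400 → 5000 → 4000 → 3200 → 2500 → 2000 → 1600 — 3 2/3 stops lower (darker).

ISO 1600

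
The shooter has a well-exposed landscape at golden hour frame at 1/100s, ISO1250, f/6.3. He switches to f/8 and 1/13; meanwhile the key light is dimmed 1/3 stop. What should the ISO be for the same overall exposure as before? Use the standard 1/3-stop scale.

ISO 320

Scene light: 1/3 stop darker.
Aperture: f/6.3 → f/7.1 → f/8 — 2/3 stop narrower (darker).
Shutter speed: 1/100 → 1/80 → 1/60 → 1/50 → 1/40 → 1/30 → 1/25 → 1/20 → 1/15 → 1/13 — 3 stops slower (brighter).
Net so far: 2 stops brighter. ISO: 1250 → 1000 → 800 → 640 → 500 → 400 → 320.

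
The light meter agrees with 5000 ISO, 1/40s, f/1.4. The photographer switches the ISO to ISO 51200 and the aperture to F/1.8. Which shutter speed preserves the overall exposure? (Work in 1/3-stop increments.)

1/250s

ISO: 5000 → 6400 → 8000 → 10000 → 12800 → 16000 → 20000 → 25600 → 32000 → 40000 → 51200 — 3 1/3 stops raised (brighter).
Aperture: f/1.4 → f/1.6 → f/1.8 — 2/3 stop smaller aperture (darker).
Net change so far: 2 2/3 stops brighter. Offset with the shutter speed: 1/40 → 1/50 → 1/60 → 1/80 → 1/100 → 1/125 → 1/160 → 1/200 → 1/250.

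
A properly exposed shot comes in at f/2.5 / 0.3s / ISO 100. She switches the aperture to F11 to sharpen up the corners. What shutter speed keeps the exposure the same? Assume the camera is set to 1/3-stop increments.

Aperture: f/2.5 → f/2.8 → f/3.2 → f/3.5 → f/4 → f/4.5 → f/5 → f/5.6 → f/6.3 → f/7.1 → f/8 → f/9 → f/10 → f/11 — 4 1/3 stops smaller aperture (darker).
Need 4 1/3 stops brighter from the shutter speed: 0.3 → 0.4 → 0.5 → 0.6 → 0.8 → 1 → 1.3 → 1.6 → 2 → 2.5 → 3.2 → 4 → 5 → 6.

6 s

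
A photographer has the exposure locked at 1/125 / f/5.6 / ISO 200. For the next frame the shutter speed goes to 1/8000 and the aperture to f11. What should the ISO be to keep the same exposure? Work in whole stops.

ISO 51200

Shutter speed: 1/125 → 1/250 → 1/500 → 1/1000 → 1/2000 → 1/4000 → 1/8000 — 6 stops faster (darker).
Aperture: f/5.6 → f/8 → f/11 — 2 stops smaller aperture (darker).
Net change so far: 8 stops darker. Offset with the ISO: 200 → 400 → 800 → 1600 → 3200 → 6400 → 12800 → 25600 → 51200.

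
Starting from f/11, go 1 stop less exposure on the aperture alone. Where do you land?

f/16

Aperture: f/11 → f/16 — 1 stop narrower (darker).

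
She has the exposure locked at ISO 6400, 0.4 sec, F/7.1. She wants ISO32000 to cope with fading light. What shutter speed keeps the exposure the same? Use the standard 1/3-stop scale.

1/13s

ISO: 6400 → 8000 → 10000 → 12800 → 16000 → 20000 → 25600 → 32000 — 2 1/3 stops higher (brighter).
Need 2 1/3 stops darker from the shutter speed: 0.4 → 0.3 → 1/4 → 1/5 → 1/6 → 1/8 → 1/10 → 1/13.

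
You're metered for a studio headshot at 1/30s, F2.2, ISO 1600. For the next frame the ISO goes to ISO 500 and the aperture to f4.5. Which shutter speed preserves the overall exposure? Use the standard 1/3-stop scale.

0.4 s

ISO: 1600 → 1250 → 1000 → 800 → 640 → 500 — 1 2/3 stops dropped (darker).
Aperture: f/2.2 → f/2.5 → f/2.8 → f/3.2 → f/3.5 → f/4 → f/4.5 — 2 stops stopped down (darker).
Net change so far: 3 2/3 stops darker. Offset with the shutter speed: 1/30 → 1/25 → 1/20 → 1/15 → 1/13 → 1/10 → 1/8 → 1/6 → 1/5 → 1/4 → 0.3 → 0.4.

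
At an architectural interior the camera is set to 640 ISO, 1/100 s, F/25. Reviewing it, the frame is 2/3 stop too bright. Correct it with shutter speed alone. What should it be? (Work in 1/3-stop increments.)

1/160s

Overexposed by 2/3 stop → need 2/3 stop darker.
Shutter speed: 1/100 → 1/125 → 1/160.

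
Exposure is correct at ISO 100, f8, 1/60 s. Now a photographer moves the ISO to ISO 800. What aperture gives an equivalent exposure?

f/22

ISO: 100 → 200 → 400 → 800 — 3 stops higher (brighter).
Need 3 stops darker from the aperture: f/8 → f/11 → f/16 → f/22.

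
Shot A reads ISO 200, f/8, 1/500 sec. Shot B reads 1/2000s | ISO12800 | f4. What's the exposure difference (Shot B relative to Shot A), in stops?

6 stops brighter

Aperture: f/8 → f/5.6 → f/4 — 2 stops wider (brighter).
Shutter speed: 1/500 → 1/1000 → 1/2000 — 2 stops shorter (darker).
ISO: 200 → 400 → 800 → 1600 → 3200 → 6400 → 12800 — 6 stops raised (brighter).
Net: +2 −2 +6 = +6 stops.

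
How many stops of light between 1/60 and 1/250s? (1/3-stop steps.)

2 stops

1/60 → 1/80 → 1/100 → 1/125 → 1/160 → 1/200 → 1/250 — count the steps: 6 third-stops = 2 stops.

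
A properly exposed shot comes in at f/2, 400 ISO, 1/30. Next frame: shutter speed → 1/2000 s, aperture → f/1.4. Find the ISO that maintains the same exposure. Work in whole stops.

Shutter speed: 1/30 → 1/60 → 1/125 → 1/250 → 1/500 → 1/1000 → 1/2000 — 6 stops shorter (darker).
Aperture: f/2 → f/1.4 — 1 stop wider (brighter).
Net change so far: 5 stops darker. Offset with the ISO: 400 → 800 → 1600 → 3200 → 6400 → 12800.

ISO 12800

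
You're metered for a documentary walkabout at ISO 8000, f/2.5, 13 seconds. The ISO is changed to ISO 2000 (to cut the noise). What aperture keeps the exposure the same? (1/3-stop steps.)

ISO: 8000 → 6400 → 5000 → 4000 → 3200 → 2500 → 2000 — 2 stops lower (darker).
Need 2 stops brighter from the aperture: f/2.5 → f/2.2 → f/2 → f/1.8 → f/1.6 → f/1.4 → f/1.2.

f/1.2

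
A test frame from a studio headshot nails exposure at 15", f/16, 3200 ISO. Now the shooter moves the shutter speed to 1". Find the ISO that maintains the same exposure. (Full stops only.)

Shutter speed: 15 → 8 → 4 → 2 → 1 — 4 stops faster (darker).
Need 4 stops brighter from the ISO: 3200 → 6400 → 12800 → 25600 → 51200.

ISO 51200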